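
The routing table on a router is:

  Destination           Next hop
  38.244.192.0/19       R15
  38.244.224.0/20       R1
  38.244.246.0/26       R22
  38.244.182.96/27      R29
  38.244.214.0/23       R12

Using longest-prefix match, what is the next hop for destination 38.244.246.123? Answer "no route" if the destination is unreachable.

No entry's prefix contains 38.244.246.123; there is no default route.

no route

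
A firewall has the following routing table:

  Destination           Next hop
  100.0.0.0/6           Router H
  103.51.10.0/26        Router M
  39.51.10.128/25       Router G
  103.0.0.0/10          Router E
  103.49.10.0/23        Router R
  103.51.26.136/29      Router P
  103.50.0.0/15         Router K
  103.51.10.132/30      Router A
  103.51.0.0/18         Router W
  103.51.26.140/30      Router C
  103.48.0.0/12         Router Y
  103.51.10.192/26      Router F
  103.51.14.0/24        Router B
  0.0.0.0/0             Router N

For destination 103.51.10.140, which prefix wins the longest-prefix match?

Entries matching 103.51.10.140:
  0.0.0.0/0 (default, matches everything)
  100.0.0.0/6 (100.0.0.0 - 103.255.255.255)
  103.0.0.0/10 (103.0.0.0 - 103.63.255.255)
  103.48.0.0/12 (103.48.0.0 - 103.63.255.255)
  103.50.0.0/15 (103.50.0.0 - 103.51.255.255)
  103.51.0.0/18 (103.51.0.0 - 103.51.63.255)
Most specific is 103.51.0.0/18.

103.51.0.0/18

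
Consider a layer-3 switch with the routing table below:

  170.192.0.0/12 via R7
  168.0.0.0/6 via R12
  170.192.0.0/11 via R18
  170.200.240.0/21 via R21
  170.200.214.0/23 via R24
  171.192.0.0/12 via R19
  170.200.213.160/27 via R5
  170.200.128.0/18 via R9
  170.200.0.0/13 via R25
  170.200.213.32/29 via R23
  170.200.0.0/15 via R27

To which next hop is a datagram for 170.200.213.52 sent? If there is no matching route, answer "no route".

Routes whose prefix contains 170.200.213.52:
  168.0.0.0/6 (168.0.0.0 - 171.255.255.255) -> R12
  170.192.0.0/11 (170.192.0.0 - 170.223.255.255) -> R18
  170.192.0.0/12 (170.192.0.0 - 170.207.255.255) -> R7
  170.200.0.0/13 (170.200.0.0 - 170.207.255.255) -> R25
  170.200.0.0/15 (170.200.0.0 - 170.201.255.255) -> R27
More-specific entries that do NOT match:
  170.200.213.32/29 (170.200.213.32 - 170.200.213.39) does not contain 170.200.213.52
  170.200.213.160/27 (170.200.213.160 - 170.200.213.191) does not contain 170.200.213.52
  170.200.214.0/23 (170.200.214.0 - 170.200.215.255) does not contain 170.200.213.52
  170.200.240.0/21 (170.200.240.0 - 170.200.247.255) does not contain 170.200.213.52
  170.200.128.0/18 (170.200.128.0 - 170.200.191.255) does not contain 170.200.213.52
Longest matching prefix is /15 -> next hop R27.

R27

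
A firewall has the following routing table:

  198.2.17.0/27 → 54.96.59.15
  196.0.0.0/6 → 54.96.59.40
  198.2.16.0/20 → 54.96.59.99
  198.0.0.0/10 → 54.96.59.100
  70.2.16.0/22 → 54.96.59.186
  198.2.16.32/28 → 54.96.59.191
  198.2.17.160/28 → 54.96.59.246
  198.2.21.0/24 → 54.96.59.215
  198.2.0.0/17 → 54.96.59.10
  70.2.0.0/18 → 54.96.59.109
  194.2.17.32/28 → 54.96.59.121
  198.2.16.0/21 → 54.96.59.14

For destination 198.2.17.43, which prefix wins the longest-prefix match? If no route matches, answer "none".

Entries matching 198.2.17.43:
  196.0.0.0/6 (196.0.0.0 - 199.255.255.255)
  198.0.0.0/10 (198.0.0.0 - 198.63.255.255)
  198.2.0.0/17 (198.2.0.0 - 198.2.127.255)
  198.2.16.0/20 (198.2.16.0 - 198.2.31.255)
  198.2.16.0/21 (198.2.16.0 - 198.2.23.255)
Most specific is 198.2.16.0/21.

198.2.16.0/21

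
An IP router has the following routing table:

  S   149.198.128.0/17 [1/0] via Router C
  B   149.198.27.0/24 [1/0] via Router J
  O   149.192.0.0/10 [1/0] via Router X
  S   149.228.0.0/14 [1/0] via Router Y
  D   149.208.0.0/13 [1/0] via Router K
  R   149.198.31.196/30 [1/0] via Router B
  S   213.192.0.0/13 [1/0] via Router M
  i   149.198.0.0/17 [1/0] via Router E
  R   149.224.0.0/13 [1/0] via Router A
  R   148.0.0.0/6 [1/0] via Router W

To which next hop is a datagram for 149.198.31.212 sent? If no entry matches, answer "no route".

Router E

Routes whose prefix contains 149.198.31.212:
  148.0.0.0/6 (148.0.0.0 - 151.255.255.255) -> Router W
  149.192.0.0/10 (149.192.0.0 - 149.255.255.255) -> Router X
  149.198.0.0/17 (149.198.0.0 - 149.198.127.255) -> Router E
More-specific entries that do NOT match:
  149.198.31.196/30 (149.198.31.196 - 149.198.31.199) does not contain 149.198.31.212
  149.198.27.0/24 (149.198.27.0 - 149.198.27.255) does not contain 149.198.31.212
Longest matching prefix is /17 -> next hop Router E.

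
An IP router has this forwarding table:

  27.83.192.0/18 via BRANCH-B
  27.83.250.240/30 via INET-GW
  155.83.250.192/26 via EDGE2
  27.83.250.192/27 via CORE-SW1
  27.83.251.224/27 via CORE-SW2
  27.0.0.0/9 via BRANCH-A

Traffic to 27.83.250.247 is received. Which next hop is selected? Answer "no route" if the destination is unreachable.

Routes whose prefix contains 27.83.250.247:
  27.0.0.0/9 (27.0.0.0 - 27.127.255.255) -> BRANCH-A
  27.83.192.0/18 (27.83.192.0 - 27.83.255.255) -> BRANCH-B
More-specific entries that do NOT match:
  27.83.250.240/30 (27.83.250.240 - 27.83.250.243) does not contain 27.83.250.247
  27.83.250.192/27 (27.83.250.192 - 27.83.250.223) does not contain 27.83.250.247
  27.83.251.224/27 (27.83.251.224 - 27.83.251.255) does not contain 27.83.250.247
  155.83.250.192/26 (155.83.250.192 - 155.83.250.255) does not contain 27.83.250.247
Longest matching prefix is /18 -> next hop BRANCH-B.

BRANCH-B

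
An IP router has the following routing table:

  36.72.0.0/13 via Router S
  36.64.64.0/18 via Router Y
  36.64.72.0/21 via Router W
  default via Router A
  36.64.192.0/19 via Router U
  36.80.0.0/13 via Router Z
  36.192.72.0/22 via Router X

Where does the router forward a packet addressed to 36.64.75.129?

Routes whose prefix contains 36.64.75.129:
  0.0.0.0/0 (default, matches everything) -> Router A
  36.64.64.0/18 (36.64.64.0 - 36.64.127.255) -> Router Y
  36.64.72.0/21 (36.64.72.0 - 36.64.79.255) -> Router W
More-specific entries that do NOT match:
  36.192.72.0/22 (36.192.72.0 - 36.192.75.255) does not contain 36.64.75.129
Longest matching prefix is /21 -> next hop Router W.

Router W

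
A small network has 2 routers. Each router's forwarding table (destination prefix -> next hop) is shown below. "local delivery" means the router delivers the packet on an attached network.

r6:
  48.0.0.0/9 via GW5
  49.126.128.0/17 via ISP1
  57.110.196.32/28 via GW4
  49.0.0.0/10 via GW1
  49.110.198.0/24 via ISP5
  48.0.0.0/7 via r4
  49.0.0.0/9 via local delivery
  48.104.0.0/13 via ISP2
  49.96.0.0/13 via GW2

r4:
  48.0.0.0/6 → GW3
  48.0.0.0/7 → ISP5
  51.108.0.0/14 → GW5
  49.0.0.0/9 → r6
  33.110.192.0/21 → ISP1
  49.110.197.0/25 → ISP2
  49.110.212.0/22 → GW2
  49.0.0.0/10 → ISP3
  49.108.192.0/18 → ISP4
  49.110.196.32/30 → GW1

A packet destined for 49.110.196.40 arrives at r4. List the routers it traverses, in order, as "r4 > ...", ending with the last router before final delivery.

At r4: longest match for 49.110.196.40 is 49.0.0.0/9 -> r6
At r6: longest match for 49.110.196.40 is 49.0.0.0/9 -> local delivery

r4 > r6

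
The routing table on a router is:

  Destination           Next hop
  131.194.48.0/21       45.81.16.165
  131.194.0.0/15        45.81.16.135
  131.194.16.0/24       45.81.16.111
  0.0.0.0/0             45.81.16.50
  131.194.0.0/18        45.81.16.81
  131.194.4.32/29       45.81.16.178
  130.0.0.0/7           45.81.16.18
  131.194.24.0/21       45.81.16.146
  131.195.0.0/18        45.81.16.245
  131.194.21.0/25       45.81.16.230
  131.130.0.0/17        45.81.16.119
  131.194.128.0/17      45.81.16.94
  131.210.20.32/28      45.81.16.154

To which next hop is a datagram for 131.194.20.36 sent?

45.81.16.81

Routes whose prefix contains 131.194.20.36:
  0.0.0.0/0 (default, matches everything) -> 45.81.16.50
  130.0.0.0/7 (130.0.0.0 - 131.255.255.255) -> 45.81.16.18
  131.194.0.0/15 (131.194.0.0 - 131.195.255.255) -> 45.81.16.135
  131.194.0.0/18 (131.194.0.0 - 131.194.63.255) -> 45.81.16.81
More-specific entries that do NOT match:
  131.194.4.32/29 (131.194.4.32 - 131.194.4.39) does not contain 131.194.20.36
  131.210.20.32/28 (131.210.20.32 - 131.210.20.47) does not contain 131.194.20.36
  131.194.21.0/25 (131.194.21.0 - 131.194.21.127) does not contain 131.194.20.36
  131.194.16.0/24 (131.194.16.0 - 131.194.16.255) does not contain 131.194.20.36
  131.194.48.0/21 (131.194.48.0 - 131.194.55.255) does not contain 131.194.20.36
  131.194.24.0/21 (131.194.24.0 - 131.194.31.255) does not contain 131.194.20.36
Longest matching prefix is /18 -> next hop 45.81.16.81.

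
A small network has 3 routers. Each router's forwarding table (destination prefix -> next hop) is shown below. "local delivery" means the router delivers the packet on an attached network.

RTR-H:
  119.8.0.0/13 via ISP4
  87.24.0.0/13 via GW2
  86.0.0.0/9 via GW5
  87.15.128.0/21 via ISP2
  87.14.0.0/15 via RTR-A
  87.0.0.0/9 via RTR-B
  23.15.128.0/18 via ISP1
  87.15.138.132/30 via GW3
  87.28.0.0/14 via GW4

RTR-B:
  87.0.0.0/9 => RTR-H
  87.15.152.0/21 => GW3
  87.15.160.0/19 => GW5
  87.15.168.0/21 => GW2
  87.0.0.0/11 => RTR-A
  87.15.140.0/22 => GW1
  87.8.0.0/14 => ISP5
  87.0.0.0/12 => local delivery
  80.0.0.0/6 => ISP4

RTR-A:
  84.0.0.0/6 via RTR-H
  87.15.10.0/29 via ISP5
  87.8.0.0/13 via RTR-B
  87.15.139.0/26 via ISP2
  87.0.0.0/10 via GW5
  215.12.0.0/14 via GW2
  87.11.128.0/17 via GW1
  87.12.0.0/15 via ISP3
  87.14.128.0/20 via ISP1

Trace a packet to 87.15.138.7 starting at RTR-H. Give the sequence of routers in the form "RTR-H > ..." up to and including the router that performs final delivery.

RTR-H > RTR-A > RTR-B

At RTR-H: longest match for 87.15.138.7 is 87.14.0.0/15 -> RTR-A
At RTR-A: longest match for 87.15.138.7 is 87.8.0.0/13 -> RTR-B
At RTR-B: longest match for 87.15.138.7 is 87.0.0.0/12 -> local delivery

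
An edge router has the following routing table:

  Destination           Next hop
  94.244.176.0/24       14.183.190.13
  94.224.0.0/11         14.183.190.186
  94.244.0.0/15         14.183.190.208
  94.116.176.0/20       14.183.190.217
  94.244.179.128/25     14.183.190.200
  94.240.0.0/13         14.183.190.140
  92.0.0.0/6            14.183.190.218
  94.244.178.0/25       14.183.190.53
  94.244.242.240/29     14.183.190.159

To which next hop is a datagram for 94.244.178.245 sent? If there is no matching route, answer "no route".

Routes whose prefix contains 94.244.178.245:
  92.0.0.0/6 (92.0.0.0 - 95.255.255.255) -> 14.183.190.218
  94.224.0.0/11 (94.224.0.0 - 94.255.255.255) -> 14.183.190.186
  94.240.0.0/13 (94.240.0.0 - 94.247.255.255) -> 14.183.190.140
  94.244.0.0/15 (94.244.0.0 - 94.245.255.255) -> 14.183.190.208
More-specific entries that do NOT match:
  94.244.242.240/29 (94.244.242.240 - 94.244.242.247) does not contain 94.244.178.245
  94.244.179.128/25 (94.244.179.128 - 94.244.179.255) does not contain 94.244.178.245
  94.244.178.0/25 (94.244.178.0 - 94.244.178.127) does not contain 94.244.178.245
  94.244.176.0/24 (94.244.176.0 - 94.244.176.255) does not contain 94.244.178.245
  94.116.176.0/20 (94.116.176.0 - 94.116.191.255) does not contain 94.244.178.245
Longest matching prefix is /15 -> next hop 14.183.190.208.

14.183.190.208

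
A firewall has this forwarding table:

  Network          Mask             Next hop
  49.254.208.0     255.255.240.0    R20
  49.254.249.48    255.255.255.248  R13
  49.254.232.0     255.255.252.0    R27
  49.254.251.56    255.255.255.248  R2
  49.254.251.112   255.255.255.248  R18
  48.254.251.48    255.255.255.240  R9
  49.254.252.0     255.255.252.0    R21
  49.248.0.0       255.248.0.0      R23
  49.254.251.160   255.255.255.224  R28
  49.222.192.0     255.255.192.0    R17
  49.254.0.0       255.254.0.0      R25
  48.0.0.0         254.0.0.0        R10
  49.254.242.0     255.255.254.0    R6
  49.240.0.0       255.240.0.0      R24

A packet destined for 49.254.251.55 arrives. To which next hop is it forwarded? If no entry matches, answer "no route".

R25

Routes whose prefix contains 49.254.251.55:
  48.0.0.0/7 (48.0.0.0 - 49.255.255.255) -> R10
  49.240.0.0/12 (49.240.0.0 - 49.255.255.255) -> R24
  49.248.0.0/13 (49.248.0.0 - 49.255.255.255) -> R23
  49.254.0.0/15 (49.254.0.0 - 49.255.255.255) -> R25
More-specific entries that do NOT match:
  49.254.249.48/29 (49.254.249.48 - 49.254.249.55) does not contain 49.254.251.55
  49.254.251.56/29 (49.254.251.56 - 49.254.251.63) does not contain 49.254.251.55
  49.254.251.112/29 (49.254.251.112 - 49.254.251.119) does not contain 49.254.251.55
  48.254.251.48/28 (48.254.251.48 - 48.254.251.63) does not contain 49.254.251.55
  49.254.251.160/27 (49.254.251.160 - 49.254.251.191) does not contain 49.254.251.55
  49.254.242.0/23 (49.254.242.0 - 49.254.243.255) does not contain 49.254.251.55
  49.254.232.0/22 (49.254.232.0 - 49.254.235.255) does not contain 49.254.251.55
  49.254.252.0/22 (49.254.252.0 - 49.254.255.255) does not contain 49.254.251.55
  49.254.208.0/20 (49.254.208.0 - 49.254.223.255) does not contain 49.254.251.55
  49.222.192.0/18 (49.222.192.0 - 49.222.255.255) does not contain 49.254.251.55
Longest matching prefix is /15 -> next hop R25.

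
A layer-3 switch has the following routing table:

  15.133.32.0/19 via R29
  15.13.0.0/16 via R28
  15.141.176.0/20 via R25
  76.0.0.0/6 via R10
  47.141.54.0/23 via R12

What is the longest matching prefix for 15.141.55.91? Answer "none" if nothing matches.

none

15.141.55.91 is outside every listed prefix and there is no default route.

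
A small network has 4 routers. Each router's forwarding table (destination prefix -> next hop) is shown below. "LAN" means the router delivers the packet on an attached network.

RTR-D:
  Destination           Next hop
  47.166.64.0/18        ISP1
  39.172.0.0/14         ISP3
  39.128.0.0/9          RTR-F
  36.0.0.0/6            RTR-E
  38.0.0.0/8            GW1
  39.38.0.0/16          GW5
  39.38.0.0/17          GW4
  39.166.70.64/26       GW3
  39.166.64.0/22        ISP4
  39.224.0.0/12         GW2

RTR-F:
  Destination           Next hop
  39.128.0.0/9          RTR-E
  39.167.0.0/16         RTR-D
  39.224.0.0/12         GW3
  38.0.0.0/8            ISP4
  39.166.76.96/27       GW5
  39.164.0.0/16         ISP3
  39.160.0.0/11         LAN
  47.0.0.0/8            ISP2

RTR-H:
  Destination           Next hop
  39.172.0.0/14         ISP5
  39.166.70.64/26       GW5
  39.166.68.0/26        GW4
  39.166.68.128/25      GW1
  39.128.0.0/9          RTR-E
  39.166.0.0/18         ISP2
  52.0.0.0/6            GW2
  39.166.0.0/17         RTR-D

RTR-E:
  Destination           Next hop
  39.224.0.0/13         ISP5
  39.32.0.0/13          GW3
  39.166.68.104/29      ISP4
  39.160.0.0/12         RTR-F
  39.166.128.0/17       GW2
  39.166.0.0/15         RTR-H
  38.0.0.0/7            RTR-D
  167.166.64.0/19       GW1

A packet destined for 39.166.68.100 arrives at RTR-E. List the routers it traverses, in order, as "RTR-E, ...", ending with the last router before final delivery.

RTR-E, RTR-H, RTR-D, RTR-F

At RTR-E: longest match for 39.166.68.100 is 39.166.0.0/15 -> RTR-H
At RTR-H: longest match for 39.166.68.100 is 39.166.0.0/17 -> RTR-D
At RTR-D: longest match for 39.166.68.100 is 39.128.0.0/9 -> RTR-F
At RTR-F: longest match for 39.166.68.100 is 39.160.0.0/11 -> LAN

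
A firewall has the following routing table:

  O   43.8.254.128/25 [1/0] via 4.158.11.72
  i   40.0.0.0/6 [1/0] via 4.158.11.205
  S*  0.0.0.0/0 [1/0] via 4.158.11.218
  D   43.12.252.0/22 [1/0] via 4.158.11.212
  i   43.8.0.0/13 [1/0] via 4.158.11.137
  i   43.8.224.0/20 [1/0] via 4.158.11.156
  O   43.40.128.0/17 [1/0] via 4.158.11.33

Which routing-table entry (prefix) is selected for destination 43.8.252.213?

Entries matching 43.8.252.213:
  0.0.0.0/0 (default, matches everything)
  40.0.0.0/6 (40.0.0.0 - 43.255.255.255)
  43.8.0.0/13 (43.8.0.0 - 43.15.255.255)
Most specific is 43.8.0.0/13.

43.8.0.0/13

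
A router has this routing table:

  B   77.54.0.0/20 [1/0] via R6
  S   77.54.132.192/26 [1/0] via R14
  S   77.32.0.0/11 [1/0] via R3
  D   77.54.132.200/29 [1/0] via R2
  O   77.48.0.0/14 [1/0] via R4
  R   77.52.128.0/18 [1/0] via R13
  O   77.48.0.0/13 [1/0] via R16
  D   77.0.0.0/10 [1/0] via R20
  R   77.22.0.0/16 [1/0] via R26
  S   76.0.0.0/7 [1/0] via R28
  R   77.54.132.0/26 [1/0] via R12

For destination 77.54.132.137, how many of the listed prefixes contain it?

Prefixes containing 77.54.132.137:
  76.0.0.0/7 (76.0.0.0 - 77.255.255.255)
  77.0.0.0/10 (77.0.0.0 - 77.63.255.255)
  77.32.0.0/11 (77.32.0.0 - 77.63.255.255)
  77.48.0.0/13 (77.48.0.0 - 77.55.255.255)
Total matching entries: 4.

4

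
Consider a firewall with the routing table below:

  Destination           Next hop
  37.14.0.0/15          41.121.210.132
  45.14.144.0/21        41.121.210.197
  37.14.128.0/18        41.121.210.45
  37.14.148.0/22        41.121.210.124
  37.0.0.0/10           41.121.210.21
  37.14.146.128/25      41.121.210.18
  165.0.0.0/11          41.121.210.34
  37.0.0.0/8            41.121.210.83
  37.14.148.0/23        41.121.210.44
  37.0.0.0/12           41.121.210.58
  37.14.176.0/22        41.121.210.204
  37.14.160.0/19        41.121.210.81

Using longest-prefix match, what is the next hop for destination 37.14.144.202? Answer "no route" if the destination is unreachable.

Routes whose prefix contains 37.14.144.202:
  37.0.0.0/8 (37.0.0.0 - 37.255.255.255) -> 41.121.210.83
  37.0.0.0/10 (37.0.0.0 - 37.63.255.255) -> 41.121.210.21
  37.0.0.0/12 (37.0.0.0 - 37.15.255.255) -> 41.121.210.58
  37.14.0.0/15 (37.14.0.0 - 37.15.255.255) -> 41.121.210.132
  37.14.128.0/18 (37.14.128.0 - 37.14.191.255) -> 41.121.210.45
More-specific entries that do NOT match:
  37.14.146.128/25 (37.14.146.128 - 37.14.146.255) does not contain 37.14.144.202
  37.14.148.0/23 (37.14.148.0 - 37.14.149.255) does not contain 37.14.144.202
  37.14.148.0/22 (37.14.148.0 - 37.14.151.255) does not contain 37.14.144.202
  37.14.176.0/22 (37.14.176.0 - 37.14.179.255) does not contain 37.14.144.202
  45.14.144.0/21 (45.14.144.0 - 45.14.151.255) does not contain 37.14.144.202
  37.14.160.0/19 (37.14.160.0 - 37.14.191.255) does not contain 37.14.144.202
Longest matching prefix is /18 -> next hop 41.121.210.45.

41.121.210.45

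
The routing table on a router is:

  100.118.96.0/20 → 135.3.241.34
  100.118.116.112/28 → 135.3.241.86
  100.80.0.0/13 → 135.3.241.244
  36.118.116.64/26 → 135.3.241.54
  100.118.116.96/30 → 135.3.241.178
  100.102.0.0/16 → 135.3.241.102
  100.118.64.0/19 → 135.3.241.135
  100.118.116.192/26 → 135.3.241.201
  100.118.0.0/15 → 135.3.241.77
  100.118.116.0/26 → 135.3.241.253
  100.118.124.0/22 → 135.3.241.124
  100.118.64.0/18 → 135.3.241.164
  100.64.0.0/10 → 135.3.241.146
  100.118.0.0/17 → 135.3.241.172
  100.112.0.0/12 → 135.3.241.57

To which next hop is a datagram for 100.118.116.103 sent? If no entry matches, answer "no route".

Routes whose prefix contains 100.118.116.103:
  100.64.0.0/10 (100.64.0.0 - 100.127.255.255) -> 135.3.241.146
  100.112.0.0/12 (100.112.0.0 - 100.127.255.255) -> 135.3.241.57
  100.118.0.0/15 (100.118.0.0 - 100.119.255.255) -> 135.3.241.77
  100.118.0.0/17 (100.118.0.0 - 100.118.127.255) -> 135.3.241.172
  100.118.64.0/18 (100.118.64.0 - 100.118.127.255) -> 135.3.241.164
More-specific entries that do NOT match:
  100.118.116.96/30 (100.118.116.96 - 100.118.116.99) does not contain 100.118.116.103
  100.118.116.112/28 (100.118.116.112 - 100.118.116.127) does not contain 100.118.116.103
  36.118.116.64/26 (36.118.116.64 - 36.118.116.127) does not contain 100.118.116.103
  100.118.116.192/26 (100.118.116.192 - 100.118.116.255) does not contain 100.118.116.103
  100.118.116.0/26 (100.118.116.0 - 100.118.116.63) does not contain 100.118.116.103
  100.118.124.0/22 (100.118.124.0 - 100.118.127.255) does not contain 100.118.116.103
  100.118.96.0/20 (100.118.96.0 - 100.118.111.255) does not contain 100.118.116.103
  100.118.64.0/19 (100.118.64.0 - 100.118.95.255) does not contain 100.118.116.103
Longest matching prefix is /18 -> next hop 135.3.241.164.

135.3.241.164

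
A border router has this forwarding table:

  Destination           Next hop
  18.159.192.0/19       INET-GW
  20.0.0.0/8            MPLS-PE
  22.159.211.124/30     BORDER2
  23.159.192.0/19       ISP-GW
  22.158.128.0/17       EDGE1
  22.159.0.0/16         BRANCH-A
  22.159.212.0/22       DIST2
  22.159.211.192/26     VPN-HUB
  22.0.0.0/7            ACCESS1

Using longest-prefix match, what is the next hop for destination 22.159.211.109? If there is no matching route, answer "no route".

Routes whose prefix contains 22.159.211.109:
  22.0.0.0/7 (22.0.0.0 - 23.255.255.255) -> ACCESS1
  22.159.0.0/16 (22.159.0.0 - 22.159.255.255) -> BRANCH-A
More-specific entries that do NOT match:
  22.159.211.124/30 (22.159.211.124 - 22.159.211.127) does not contain 22.159.211.109
  22.159.211.192/26 (22.159.211.192 - 22.159.211.255) does not contain 22.159.211.109
  22.159.212.0/22 (22.159.212.0 - 22.159.215.255) does not contain 22.159.211.109
  18.159.192.0/19 (18.159.192.0 - 18.159.223.255) does not contain 22.159.211.109
  23.159.192.0/19 (23.159.192.0 - 23.159.223.255) does not contain 22.159.211.109
  22.158.128.0/17 (22.158.128.0 - 22.158.255.255) does not contain 22.159.211.109
Longest matching prefix is /16 -> next hop BRANCH-A.

BRANCH-A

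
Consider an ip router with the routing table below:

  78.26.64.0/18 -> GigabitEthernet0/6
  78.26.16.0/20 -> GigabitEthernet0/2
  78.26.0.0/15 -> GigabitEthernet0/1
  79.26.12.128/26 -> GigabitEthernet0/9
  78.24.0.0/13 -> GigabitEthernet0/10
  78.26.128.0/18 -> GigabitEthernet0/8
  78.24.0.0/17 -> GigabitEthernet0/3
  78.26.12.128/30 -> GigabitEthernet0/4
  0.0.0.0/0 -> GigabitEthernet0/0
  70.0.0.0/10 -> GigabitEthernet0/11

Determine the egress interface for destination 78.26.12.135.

GigabitEthernet0/1

Routes whose prefix contains 78.26.12.135:
  0.0.0.0/0 (default, matches everything) -> GigabitEthernet0/0
  78.24.0.0/13 (78.24.0.0 - 78.31.255.255) -> GigabitEthernet0/10
  78.26.0.0/15 (78.26.0.0 - 78.27.255.255) -> GigabitEthernet0/1
More-specific entries that do NOT match:
  78.26.12.128/30 (78.26.12.128 - 78.26.12.131) does not contain 78.26.12.135
  79.26.12.128/26 (79.26.12.128 - 79.26.12.191) does not contain 78.26.12.135
  78.26.16.0/20 (78.26.16.0 - 78.26.31.255) does not contain 78.26.12.135
  78.26.64.0/18 (78.26.64.0 - 78.26.127.255) does not contain 78.26.12.135
  78.26.128.0/18 (78.26.128.0 - 78.26.191.255) does not contain 78.26.12.135
  78.24.0.0/17 (78.24.0.0 - 78.24.127.255) does not contain 78.26.12.135
Longest matching prefix is /15 -> interface GigabitEthernet0/1.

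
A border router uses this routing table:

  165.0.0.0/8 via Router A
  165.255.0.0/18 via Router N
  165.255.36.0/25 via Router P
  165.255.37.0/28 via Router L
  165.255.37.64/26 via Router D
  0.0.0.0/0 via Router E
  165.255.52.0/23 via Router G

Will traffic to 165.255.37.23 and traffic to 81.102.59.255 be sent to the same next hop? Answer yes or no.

165.255.37.23: longest match 165.255.0.0/18 -> Router N
81.102.59.255: longest match 0.0.0.0/0 -> Router E

no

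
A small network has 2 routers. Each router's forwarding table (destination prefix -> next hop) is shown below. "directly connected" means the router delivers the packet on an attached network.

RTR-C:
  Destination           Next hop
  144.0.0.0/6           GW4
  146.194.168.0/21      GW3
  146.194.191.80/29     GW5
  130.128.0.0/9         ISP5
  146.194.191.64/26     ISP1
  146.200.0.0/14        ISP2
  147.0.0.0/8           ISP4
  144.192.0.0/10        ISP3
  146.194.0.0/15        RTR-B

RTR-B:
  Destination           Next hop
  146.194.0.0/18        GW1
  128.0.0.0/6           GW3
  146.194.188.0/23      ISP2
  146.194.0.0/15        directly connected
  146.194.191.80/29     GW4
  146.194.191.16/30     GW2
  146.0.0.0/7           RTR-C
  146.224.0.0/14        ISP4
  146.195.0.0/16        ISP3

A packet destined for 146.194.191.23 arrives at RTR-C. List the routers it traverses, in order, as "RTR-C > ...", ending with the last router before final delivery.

At RTR-C: longest match for 146.194.191.23 is 146.194.0.0/15 -> RTR-B
At RTR-B: longest match for 146.194.191.23 is 146.194.0.0/15 -> directly connected

RTR-C > RTR-B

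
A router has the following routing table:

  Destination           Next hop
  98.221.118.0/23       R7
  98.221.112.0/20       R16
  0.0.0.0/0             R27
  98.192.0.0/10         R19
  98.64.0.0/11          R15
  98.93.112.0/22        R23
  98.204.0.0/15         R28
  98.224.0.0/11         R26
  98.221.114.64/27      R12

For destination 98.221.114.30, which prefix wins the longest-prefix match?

98.221.112.0/20

Entries matching 98.221.114.30:
  0.0.0.0/0 (default, matches everything)
  98.192.0.0/10 (98.192.0.0 - 98.255.255.255)
  98.221.112.0/20 (98.221.112.0 - 98.221.127.255)
Most specific is 98.221.112.0/20.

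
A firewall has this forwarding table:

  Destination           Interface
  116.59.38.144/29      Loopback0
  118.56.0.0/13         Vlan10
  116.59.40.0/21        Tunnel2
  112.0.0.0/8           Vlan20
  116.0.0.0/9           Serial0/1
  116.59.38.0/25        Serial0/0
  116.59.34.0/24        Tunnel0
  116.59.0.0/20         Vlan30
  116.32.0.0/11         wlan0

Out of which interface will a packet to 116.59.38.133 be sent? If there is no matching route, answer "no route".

Routes whose prefix contains 116.59.38.133:
  116.0.0.0/9 (116.0.0.0 - 116.127.255.255) -> Serial0/1
  116.32.0.0/11 (116.32.0.0 - 116.63.255.255) -> wlan0
More-specific entries that do NOT match:
  116.59.38.144/29 (116.59.38.144 - 116.59.38.151) does not contain 116.59.38.133
  116.59.38.0/25 (116.59.38.0 - 116.59.38.127) does not contain 116.59.38.133
  116.59.34.0/24 (116.59.34.0 - 116.59.34.255) does not contain 116.59.38.133
  116.59.40.0/21 (116.59.40.0 - 116.59.47.255) does not contain 116.59.38.133
  116.59.0.0/20 (116.59.0.0 - 116.59.15.255) does not contain 116.59.38.133
  118.56.0.0/13 (118.56.0.0 - 118.63.255.255) does not contain 116.59.38.133
Longest matching prefix is /11 -> interface wlan0.

wlan0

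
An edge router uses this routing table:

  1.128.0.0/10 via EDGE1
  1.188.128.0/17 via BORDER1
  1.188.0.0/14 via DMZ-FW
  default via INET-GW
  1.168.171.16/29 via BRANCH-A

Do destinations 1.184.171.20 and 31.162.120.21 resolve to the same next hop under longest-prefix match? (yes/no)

1.184.171.20: longest match 1.128.0.0/10 -> EDGE1
31.162.120.21: longest match 0.0.0.0/0 -> INET-GW

no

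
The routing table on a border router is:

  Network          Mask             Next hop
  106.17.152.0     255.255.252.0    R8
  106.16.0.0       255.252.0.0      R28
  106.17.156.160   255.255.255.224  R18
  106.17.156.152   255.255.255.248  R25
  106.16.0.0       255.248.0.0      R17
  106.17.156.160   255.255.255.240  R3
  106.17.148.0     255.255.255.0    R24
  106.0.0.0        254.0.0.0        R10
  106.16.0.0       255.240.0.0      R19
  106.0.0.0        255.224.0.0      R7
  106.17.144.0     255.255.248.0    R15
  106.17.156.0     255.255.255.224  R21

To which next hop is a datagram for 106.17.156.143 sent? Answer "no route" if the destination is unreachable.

Routes whose prefix contains 106.17.156.143:
  106.0.0.0/7 (106.0.0.0 - 107.255.255.255) -> R10
  106.0.0.0/11 (106.0.0.0 - 106.31.255.255) -> R7
  106.16.0.0/12 (106.16.0.0 - 106.31.255.255) -> R19
  106.16.0.0/13 (106.16.0.0 - 106.23.255.255) -> R17
  106.16.0.0/14 (106.16.0.0 - 106.19.255.255) -> R28
More-specific entries that do NOT match:
  106.17.156.152/29 (106.17.156.152 - 106.17.156.159) does not contain 106.17.156.143
  106.17.156.160/28 (106.17.156.160 - 106.17.156.175) does not contain 106.17.156.143
  106.17.156.160/27 (106.17.156.160 - 106.17.156.191) does not contain 106.17.156.143
  106.17.156.0/27 (106.17.156.0 - 106.17.156.31) does not contain 106.17.156.143
  106.17.148.0/24 (106.17.148.0 - 106.17.148.255) does not contain 106.17.156.143
  106.17.152.0/22 (106.17.152.0 - 106.17.155.255) does not contain 106.17.156.143
  106.17.144.0/21 (106.17.144.0 - 106.17.151.255) does not contain 106.17.156.143
Longest matching prefix is /14 -> next hop R28.

R28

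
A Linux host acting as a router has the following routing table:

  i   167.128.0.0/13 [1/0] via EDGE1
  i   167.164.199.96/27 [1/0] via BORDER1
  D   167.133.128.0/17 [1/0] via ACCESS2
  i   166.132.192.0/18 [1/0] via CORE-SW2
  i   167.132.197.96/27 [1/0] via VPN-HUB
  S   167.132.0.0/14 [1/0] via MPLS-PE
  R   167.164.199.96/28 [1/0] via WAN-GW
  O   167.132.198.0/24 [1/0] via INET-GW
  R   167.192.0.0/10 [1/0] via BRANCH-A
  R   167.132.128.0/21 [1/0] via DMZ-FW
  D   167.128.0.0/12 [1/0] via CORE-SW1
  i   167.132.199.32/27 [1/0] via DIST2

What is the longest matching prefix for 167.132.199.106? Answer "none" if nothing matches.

Entries matching 167.132.199.106:
  167.128.0.0/12 (167.128.0.0 - 167.143.255.255)
  167.128.0.0/13 (167.128.0.0 - 167.135.255.255)
  167.132.0.0/14 (167.132.0.0 - 167.135.255.255)
Most specific is 167.132.0.0/14.

167.132.0.0/14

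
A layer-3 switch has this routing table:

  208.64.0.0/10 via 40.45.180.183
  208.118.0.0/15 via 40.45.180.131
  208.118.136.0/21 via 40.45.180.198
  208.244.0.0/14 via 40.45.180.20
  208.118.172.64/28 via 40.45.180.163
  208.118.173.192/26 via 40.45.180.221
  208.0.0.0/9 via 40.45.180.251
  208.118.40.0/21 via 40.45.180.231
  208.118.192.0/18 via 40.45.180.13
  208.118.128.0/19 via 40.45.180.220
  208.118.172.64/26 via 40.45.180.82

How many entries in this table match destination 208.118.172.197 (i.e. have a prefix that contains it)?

Prefixes containing 208.118.172.197:
  208.0.0.0/9 (208.0.0.0 - 208.127.255.255)
  208.64.0.0/10 (208.64.0.0 - 208.127.255.255)
  208.118.0.0/15 (208.118.0.0 - 208.119.255.255)
Total matching entries: 3.

3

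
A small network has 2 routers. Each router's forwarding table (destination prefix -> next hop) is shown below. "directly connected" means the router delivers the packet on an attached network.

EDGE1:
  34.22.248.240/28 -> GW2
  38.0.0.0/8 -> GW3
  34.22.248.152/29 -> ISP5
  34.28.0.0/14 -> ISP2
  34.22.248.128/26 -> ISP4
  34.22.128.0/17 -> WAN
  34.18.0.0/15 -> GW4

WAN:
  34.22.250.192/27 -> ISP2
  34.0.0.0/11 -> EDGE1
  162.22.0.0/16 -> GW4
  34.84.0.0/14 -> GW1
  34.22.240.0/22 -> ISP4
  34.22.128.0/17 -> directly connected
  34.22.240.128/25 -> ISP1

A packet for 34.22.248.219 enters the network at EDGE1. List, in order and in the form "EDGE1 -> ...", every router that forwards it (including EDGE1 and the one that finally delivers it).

EDGE1 -> WAN

At EDGE1: longest match for 34.22.248.219 is 34.22.128.0/17 -> WAN
At WAN: longest match for 34.22.248.219 is 34.22.128.0/17 -> directly connected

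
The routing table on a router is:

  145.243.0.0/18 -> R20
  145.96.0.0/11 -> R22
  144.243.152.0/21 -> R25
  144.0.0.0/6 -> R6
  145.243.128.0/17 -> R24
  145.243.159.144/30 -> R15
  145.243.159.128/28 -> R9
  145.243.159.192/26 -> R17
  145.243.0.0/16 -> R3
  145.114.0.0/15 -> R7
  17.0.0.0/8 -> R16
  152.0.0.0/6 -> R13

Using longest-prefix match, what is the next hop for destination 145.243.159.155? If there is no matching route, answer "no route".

R24

Routes whose prefix contains 145.243.159.155:
  144.0.0.0/6 (144.0.0.0 - 147.255.255.255) -> R6
  145.243.0.0/16 (145.243.0.0 - 145.243.255.255) -> R3
  145.243.128.0/17 (145.243.128.0 - 145.243.255.255) -> R24
More-specific entries that do NOT match:
  145.243.159.144/30 (145.243.159.144 - 145.243.159.147) does not contain 145.243.159.155
  145.243.159.128/28 (145.243.159.128 - 145.243.159.143) does not contain 145.243.159.155
  145.243.159.192/26 (145.243.159.192 - 145.243.159.255) does not contain 145.243.159.155
  144.243.152.0/21 (144.243.152.0 - 144.243.159.255) does not contain 145.243.159.155
  145.243.0.0/18 (145.243.0.0 - 145.243.63.255) does not contain 145.243.159.155
Longest matching prefix is /17 -> next hop R24.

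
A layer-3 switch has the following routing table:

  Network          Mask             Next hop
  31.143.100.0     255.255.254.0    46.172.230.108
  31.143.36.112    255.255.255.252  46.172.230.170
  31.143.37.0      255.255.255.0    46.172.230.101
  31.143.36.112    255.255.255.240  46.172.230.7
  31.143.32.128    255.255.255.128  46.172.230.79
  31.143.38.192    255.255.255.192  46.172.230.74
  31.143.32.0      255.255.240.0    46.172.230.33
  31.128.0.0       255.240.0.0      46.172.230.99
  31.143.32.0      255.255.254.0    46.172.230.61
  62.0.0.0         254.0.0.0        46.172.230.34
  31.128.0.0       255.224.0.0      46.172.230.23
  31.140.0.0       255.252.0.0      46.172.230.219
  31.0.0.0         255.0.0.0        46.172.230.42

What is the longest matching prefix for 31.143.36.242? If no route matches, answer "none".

Entries matching 31.143.36.242:
  31.0.0.0/8 (31.0.0.0 - 31.255.255.255)
  31.128.0.0/11 (31.128.0.0 - 31.159.255.255)
  31.128.0.0/12 (31.128.0.0 - 31.143.255.255)
  31.140.0.0/14 (31.140.0.0 - 31.143.255.255)
  31.143.32.0/20 (31.143.32.0 - 31.143.47.255)
Most specific is 31.143.32.0/20.

31.143.32.0/20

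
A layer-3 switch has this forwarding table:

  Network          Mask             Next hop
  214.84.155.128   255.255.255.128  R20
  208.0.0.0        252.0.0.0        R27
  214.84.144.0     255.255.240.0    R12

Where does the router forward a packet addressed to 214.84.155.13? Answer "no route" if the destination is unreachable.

Routes whose prefix contains 214.84.155.13:
  214.84.144.0/20 (214.84.144.0 - 214.84.159.255) -> R12
More-specific entries that do NOT match:
  214.84.155.128/25 (214.84.155.128 - 214.84.155.255) does not contain 214.84.155.13
Longest matching prefix is /20 -> next hop R12.

R12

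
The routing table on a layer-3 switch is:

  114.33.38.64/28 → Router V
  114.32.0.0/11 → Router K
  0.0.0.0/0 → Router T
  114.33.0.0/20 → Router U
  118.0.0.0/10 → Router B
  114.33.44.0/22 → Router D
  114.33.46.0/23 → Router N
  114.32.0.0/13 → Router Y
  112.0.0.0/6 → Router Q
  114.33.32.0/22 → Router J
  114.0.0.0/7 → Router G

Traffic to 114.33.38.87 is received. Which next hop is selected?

Routes whose prefix contains 114.33.38.87:
  0.0.0.0/0 (default, matches everything) -> Router T
  112.0.0.0/6 (112.0.0.0 - 115.255.255.255) -> Router Q
  114.0.0.0/7 (114.0.0.0 - 115.255.255.255) -> Router G
  114.32.0.0/11 (114.32.0.0 - 114.63.255.255) -> Router K
  114.32.0.0/13 (114.32.0.0 - 114.39.255.255) -> Router Y
More-specific entries that do NOT match:
  114.33.38.64/28 (114.33.38.64 - 114.33.38.79) does not contain 114.33.38.87
  114.33.46.0/23 (114.33.46.0 - 114.33.47.255) does not contain 114.33.38.87
  114.33.44.0/22 (114.33.44.0 - 114.33.47.255) does not contain 114.33.38.87
  114.33.32.0/22 (114.33.32.0 - 114.33.35.255) does not contain 114.33.38.87
  114.33.0.0/20 (114.33.0.0 - 114.33.15.255) does not contain 114.33.38.87
Longest matching prefix is /13 -> next hop Router Y.

Router Y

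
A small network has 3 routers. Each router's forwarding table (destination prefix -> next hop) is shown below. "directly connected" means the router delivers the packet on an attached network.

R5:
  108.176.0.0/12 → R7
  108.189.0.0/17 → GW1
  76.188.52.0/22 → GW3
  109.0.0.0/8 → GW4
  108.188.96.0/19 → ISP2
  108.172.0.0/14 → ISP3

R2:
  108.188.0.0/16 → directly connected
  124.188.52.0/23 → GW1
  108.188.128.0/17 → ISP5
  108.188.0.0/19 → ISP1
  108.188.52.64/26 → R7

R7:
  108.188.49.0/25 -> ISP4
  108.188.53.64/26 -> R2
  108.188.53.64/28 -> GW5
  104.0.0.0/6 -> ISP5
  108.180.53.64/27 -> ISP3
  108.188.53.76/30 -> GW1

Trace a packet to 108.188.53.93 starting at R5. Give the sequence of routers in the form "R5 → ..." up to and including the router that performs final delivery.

At R5: longest match for 108.188.53.93 is 108.176.0.0/12 -> R7
At R7: longest match for 108.188.53.93 is 108.188.53.64/26 -> R2
At R2: longest match for 108.188.53.93 is 108.188.0.0/16 -> directly connected

R5 → R7 → R2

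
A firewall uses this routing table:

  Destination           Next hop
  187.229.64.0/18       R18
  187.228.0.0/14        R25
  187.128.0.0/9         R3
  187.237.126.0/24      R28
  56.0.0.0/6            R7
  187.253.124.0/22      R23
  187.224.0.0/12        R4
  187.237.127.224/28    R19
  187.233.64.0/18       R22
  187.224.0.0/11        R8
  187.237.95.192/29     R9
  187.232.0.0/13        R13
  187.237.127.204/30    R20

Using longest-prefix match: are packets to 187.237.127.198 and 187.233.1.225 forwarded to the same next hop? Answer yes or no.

187.237.127.198: longest match 187.232.0.0/13 -> R13
187.233.1.225: longest match 187.232.0.0/13 -> R13

yes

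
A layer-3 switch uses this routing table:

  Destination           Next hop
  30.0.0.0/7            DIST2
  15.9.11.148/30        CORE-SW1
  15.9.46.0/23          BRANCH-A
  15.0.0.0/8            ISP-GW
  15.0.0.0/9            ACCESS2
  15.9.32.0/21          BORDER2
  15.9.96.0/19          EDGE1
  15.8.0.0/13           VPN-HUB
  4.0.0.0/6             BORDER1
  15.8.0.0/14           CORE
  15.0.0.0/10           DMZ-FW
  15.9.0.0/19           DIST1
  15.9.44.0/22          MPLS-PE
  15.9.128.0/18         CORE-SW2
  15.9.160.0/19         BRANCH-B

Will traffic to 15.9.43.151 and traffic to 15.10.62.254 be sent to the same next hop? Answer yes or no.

yes

15.9.43.151: longest match 15.8.0.0/14 -> CORE
15.10.62.254: longest match 15.8.0.0/14 -> CORE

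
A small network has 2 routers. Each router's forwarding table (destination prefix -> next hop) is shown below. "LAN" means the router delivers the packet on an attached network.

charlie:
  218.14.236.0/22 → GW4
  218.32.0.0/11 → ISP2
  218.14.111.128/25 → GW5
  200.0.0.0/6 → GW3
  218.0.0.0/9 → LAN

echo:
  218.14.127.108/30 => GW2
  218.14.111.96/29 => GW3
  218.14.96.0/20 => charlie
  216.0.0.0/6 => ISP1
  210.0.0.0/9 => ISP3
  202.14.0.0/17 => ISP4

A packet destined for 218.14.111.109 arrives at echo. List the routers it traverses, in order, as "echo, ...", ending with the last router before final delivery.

echo, charlie

At echo: longest match for 218.14.111.109 is 218.14.96.0/20 -> charlie
At charlie: longest match for 218.14.111.109 is 218.0.0.0/9 -> LAN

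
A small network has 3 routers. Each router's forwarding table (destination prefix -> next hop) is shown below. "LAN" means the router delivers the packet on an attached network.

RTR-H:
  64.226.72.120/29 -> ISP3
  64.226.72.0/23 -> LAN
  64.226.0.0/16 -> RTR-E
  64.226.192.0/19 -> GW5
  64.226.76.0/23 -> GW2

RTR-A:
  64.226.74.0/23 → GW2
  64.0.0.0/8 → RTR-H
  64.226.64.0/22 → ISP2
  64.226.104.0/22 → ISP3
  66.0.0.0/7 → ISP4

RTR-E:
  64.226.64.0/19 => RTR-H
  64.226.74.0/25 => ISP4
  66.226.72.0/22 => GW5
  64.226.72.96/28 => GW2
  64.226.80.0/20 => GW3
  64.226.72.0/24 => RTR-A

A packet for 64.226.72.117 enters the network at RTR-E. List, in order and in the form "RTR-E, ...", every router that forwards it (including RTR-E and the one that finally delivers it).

RTR-E, RTR-A, RTR-H

At RTR-E: longest match for 64.226.72.117 is 64.226.72.0/24 -> RTR-A
At RTR-A: longest match for 64.226.72.117 is 64.0.0.0/8 -> RTR-H
At RTR-H: longest match for 64.226.72.117 is 64.226.72.0/23 -> LAN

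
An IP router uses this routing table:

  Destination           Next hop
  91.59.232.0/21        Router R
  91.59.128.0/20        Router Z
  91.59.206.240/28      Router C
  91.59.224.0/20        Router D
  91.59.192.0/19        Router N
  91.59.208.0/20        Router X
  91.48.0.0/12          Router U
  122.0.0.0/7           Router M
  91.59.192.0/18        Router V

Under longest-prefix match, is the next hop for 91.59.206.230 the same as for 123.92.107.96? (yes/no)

91.59.206.230: longest match 91.59.192.0/19 -> Router N
123.92.107.96: longest match 122.0.0.0/7 -> Router M

no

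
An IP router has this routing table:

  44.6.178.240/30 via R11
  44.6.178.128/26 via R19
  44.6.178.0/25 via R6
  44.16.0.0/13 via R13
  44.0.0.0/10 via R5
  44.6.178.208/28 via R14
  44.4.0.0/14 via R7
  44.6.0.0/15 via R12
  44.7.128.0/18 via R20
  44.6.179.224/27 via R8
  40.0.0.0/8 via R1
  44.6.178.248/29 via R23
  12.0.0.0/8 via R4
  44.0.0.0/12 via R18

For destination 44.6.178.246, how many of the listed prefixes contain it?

Prefixes containing 44.6.178.246:
  44.0.0.0/10 (44.0.0.0 - 44.63.255.255)
  44.0.0.0/12 (44.0.0.0 - 44.15.255.255)
  44.4.0.0/14 (44.4.0.0 - 44.7.255.255)
  44.6.0.0/15 (44.6.0.0 - 44.7.255.255)
Total matching entries: 4.

4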